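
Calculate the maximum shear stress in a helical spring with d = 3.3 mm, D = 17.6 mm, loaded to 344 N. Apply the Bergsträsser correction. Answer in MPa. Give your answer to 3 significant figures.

546 MPa

Spring index C = D/d = 17.6/3.3 = 5.3333
K_B = (4C+2)/(4C−3) = 23.333/18.333 = 1.2727
τ₀ = 8FD/(πd³) = 8·344·17.6/(π·3.3³) = 48435.2/112.9 = 429.01 MPa
τ_max = K·τ₀ = 1.2727 × 429.01 = 546.02 MPa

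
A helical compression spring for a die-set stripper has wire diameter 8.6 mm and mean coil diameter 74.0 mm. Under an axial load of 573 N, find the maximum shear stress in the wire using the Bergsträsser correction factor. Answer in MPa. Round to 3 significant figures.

197 MPa

Spring index C = D/d = 74.0/8.6 = 8.6047
K_B = (4C+2)/(4C−3) = 36.419/31.419 = 1.1591
τ₀ = 8FD/(πd³) = 8·573·74.0/(π·8.6³) = 339216/1998.2 = 169.76 MPa
τ_max = K·τ₀ = 1.1591 × 169.76 = 196.77 MPa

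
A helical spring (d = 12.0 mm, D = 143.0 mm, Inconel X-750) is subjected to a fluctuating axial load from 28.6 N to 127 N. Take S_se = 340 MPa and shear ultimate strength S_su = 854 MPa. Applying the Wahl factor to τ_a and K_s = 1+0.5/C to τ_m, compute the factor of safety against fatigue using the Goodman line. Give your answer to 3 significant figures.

C = D/d = 143.0/12.0 = 11.9167; K_W = (4C−1)/(4C−4)+0.615/C = 1.1203; K_s = 1+0.5/C = 1.0420
F_a = (F_max−F_min)/2 = 49.2 N; F_m = (F_max+F_min)/2 = 77.8 N
τ_a = K_W·8F_aD/(πd³) = 1.1203 × 10.368 = 11.615 MPa
τ_m = K_s·8F_mD/(πd³) = 1.0420 × 16.395 = 17.083 MPa
Goodman: 1/n_f = τ_a/S_se + τ_m/S_su = 11.615/340 + 17.083/854 = 0.03416 + 0.02000 = 0.054167
n_f = 1/0.054167 = 18.46

18.5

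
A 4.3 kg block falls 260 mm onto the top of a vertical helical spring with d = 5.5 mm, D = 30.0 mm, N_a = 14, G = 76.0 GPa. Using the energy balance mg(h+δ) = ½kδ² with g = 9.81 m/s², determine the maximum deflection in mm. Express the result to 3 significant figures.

32.8 mm

k = Gd⁴/(8D³N_a) = (76.0×10³)(5.5⁴)/(8·30.0³·14) = 22.998 N/mm
W = mg = 4.3 × 9.81 = 42.183 N
½kδ² − Wδ − Wh = 0 → δ = (W + √(W² + 2kWh))/k
δ = (42.183 + √(1779.4 + 504456))/22.998 = (42.183 + 711.5)/22.998 = 32.772 mm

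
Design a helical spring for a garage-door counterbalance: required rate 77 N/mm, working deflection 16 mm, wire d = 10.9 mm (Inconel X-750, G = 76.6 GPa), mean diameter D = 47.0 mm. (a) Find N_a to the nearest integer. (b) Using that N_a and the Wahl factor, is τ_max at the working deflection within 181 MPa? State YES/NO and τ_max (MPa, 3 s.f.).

N_a = Gd⁴/(8D³k) = (76.6×10³)(10.9⁴)/(8·47.0³·77) = 16.91 → N_a = 17
Actual rate k = Gd⁴/(8D³·17) = 76.578 N/mm
Working load F = kδ = 76.578·16 = 1225.2 N
C = 47.0/10.9 = 4.3119; K_W = (4C−1)/(4C−4)+0.615/C = 1.3691
τ_max = K_W·8FD/(πd³) = 1.3691·113.24 = 155.03 MPa
τ_max ≤ 181 MPa → acceptable

(a) 17 coils; (b) YES, τ_max = 155 MPa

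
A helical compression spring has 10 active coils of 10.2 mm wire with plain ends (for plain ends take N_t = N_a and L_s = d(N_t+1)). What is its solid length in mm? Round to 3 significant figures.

112 mm

plain ends: N_t = N_a = 10
L_s = d·(N_t+1) = 10.2 × 11 = 112.2 mm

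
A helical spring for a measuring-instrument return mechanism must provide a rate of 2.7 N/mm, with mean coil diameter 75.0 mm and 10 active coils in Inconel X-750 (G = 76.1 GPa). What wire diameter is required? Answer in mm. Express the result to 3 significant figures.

5.88 mm

d = (8D³N_a·k / G)^(1/4) = (8·75.0³·10·2.7 / (76.1×10³))^0.25
  = (1197.4)^0.25 = 5.8825 mm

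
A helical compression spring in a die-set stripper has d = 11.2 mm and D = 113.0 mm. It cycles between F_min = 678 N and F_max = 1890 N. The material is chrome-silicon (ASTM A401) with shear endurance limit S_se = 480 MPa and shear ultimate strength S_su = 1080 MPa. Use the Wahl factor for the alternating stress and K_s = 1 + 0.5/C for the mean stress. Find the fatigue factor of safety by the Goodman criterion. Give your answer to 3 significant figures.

1.81

C = D/d = 113.0/11.2 = 10.0893; K_W = (4C−1)/(4C−4)+0.615/C = 1.1435; K_s = 1+0.5/C = 1.0496
F_a = (F_max−F_min)/2 = 606 N; F_m = (F_max+F_min)/2 = 1284 N
τ_a = K_W·8F_aD/(πd³) = 1.1435 × 124.12 = 141.93 MPa
τ_m = K_s·8F_mD/(πd³) = 1.0496 × 262.98 = 276.02 MPa
Goodman: 1/n_f = τ_a/S_se + τ_m/S_su = 141.93/480 + 276.02/1080 = 0.29568 + 0.25557 = 0.55125
n_f = 1/0.55125 = 1.814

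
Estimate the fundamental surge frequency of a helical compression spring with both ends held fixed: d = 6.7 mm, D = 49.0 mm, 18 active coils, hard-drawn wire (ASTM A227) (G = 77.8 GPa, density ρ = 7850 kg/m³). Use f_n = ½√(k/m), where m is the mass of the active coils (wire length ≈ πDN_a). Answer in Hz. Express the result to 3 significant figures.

k = Gd⁴/(8D³N_a) = (77.8×10³)(6.7⁴)/(8·49.0³·18) = 9.254 N/mm = 9254 N/m
Wire length L = πDN_a = π·49.0·18 = 2770.9 mm
m = ρ·(πd²/4)·L = 7850 × 35.257×10⁻⁶ m² × 2.7709 m = 0.76688 kg
f_n = ½√(k/m) = 0.5·√(9254/0.76688) = 0.5·√(12067) = 54.925 Hz

54.9 Hz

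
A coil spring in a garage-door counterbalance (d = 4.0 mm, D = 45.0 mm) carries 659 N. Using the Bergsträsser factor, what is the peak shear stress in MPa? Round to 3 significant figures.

Spring index C = D/d = 45.0/4.0 = 11.2500
K_B = (4C+2)/(4C−3) = 47.000/42.000 = 1.1190
τ₀ = 8FD/(πd³) = 8·659·45.0/(π·4.0³) = 237240/201.06 = 1179.9 MPa
τ_max = K·τ₀ = 1.1190 × 1179.9 = 1320.4 MPa

1320 MPa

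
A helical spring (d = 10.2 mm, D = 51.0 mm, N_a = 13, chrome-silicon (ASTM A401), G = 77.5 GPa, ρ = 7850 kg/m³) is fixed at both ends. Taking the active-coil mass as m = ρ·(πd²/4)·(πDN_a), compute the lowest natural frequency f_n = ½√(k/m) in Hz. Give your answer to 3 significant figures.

k = Gd⁴/(8D³N_a) = (77.5×10³)(10.2⁴)/(8·51.0³·13) = 60.808 N/mm = 60808 N/m
Wire length L = πDN_a = π·51.0·13 = 2082.9 mm
m = ρ·(πd²/4)·L = 7850 × 81.713×10⁻⁶ m² × 2.0829 m = 1.3361 kg
f_n = ½√(k/m) = 0.5·√(60808/1.3361) = 0.5·√(45513) = 106.67 Hz

107 Hz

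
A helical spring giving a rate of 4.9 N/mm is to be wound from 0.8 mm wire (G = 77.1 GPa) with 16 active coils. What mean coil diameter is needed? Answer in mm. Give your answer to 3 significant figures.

D = (Gd⁴/(8N_a·k))^(1/3) = (77.1×10³·0.8⁴/(8·16·4.9))^(1/3)
  = (50.351)^(1/3) = 3.6926 mm

3.69 mm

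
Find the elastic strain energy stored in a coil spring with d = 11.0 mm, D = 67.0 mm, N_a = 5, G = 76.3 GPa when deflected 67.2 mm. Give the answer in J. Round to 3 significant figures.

210 J

k = Gd⁴/(8D³N_a) = (76.3×10³)(11.0⁴)/(8·67.0³·5) = 92.856 N/mm
U = ½kδ² = 0.5 × 92.856 × 67.2² = 2.0966e+05 N·mm = 209.66 J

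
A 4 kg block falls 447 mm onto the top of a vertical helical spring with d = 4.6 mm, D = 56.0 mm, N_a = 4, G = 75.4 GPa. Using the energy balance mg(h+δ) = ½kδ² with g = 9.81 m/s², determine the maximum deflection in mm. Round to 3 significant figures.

83.2 mm

k = Gd⁴/(8D³N_a) = (75.4×10³)(4.6⁴)/(8·56.0³·4) = 6.0074 N/mm
W = mg = 4 × 9.81 = 39.24 N
½kδ² − Wδ − Wh = 0 → δ = (W + √(W² + 2kWh))/k
δ = (39.24 + √(1539.8 + 210744))/6.0074 = (39.24 + 460.74)/6.0074 = 83.227 mm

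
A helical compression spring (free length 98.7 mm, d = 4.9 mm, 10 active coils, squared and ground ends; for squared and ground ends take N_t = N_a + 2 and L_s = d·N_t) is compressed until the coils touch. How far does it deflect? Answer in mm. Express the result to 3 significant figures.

39.9 mm

N_t = 12; L_s = 4.9·12 = 58.8 mm
δ_solid = L₀ − L_s = 98.7 − 58.8 = 39.9 mm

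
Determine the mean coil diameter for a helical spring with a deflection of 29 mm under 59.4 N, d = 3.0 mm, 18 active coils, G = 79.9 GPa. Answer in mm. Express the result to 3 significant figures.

Required rate k = F/δ = 59.4/29 = 2.0483 N/mm
D = (Gd⁴/(8N_a·k))^(1/3) = (79.9×10³·3.0⁴/(8·18·2.0483))^(1/3)
  = (21942.2)^(1/3) = 27.9958 mm

28.0 mm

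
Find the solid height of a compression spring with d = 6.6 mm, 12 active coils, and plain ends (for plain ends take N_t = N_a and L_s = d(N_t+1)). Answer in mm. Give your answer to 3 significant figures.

85.8 mm

plain ends: N_t = N_a = 12
L_s = d·(N_t+1) = 6.6 × 13 = 85.8 mm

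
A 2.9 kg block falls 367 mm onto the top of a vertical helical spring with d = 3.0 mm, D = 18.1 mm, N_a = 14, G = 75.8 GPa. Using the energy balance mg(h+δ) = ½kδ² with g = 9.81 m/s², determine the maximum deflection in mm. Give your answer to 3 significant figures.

50.7 mm

k = Gd⁴/(8D³N_a) = (75.8×10³)(3.0⁴)/(8·18.1³·14) = 9.2449 N/mm
W = mg = 2.9 × 9.81 = 28.449 N
½kδ² − Wδ − Wh = 0 → δ = (W + √(W² + 2kWh))/k
δ = (28.449 + √(809.35 + 193047))/9.2449 = (28.449 + 440.29)/9.2449 = 50.703 mm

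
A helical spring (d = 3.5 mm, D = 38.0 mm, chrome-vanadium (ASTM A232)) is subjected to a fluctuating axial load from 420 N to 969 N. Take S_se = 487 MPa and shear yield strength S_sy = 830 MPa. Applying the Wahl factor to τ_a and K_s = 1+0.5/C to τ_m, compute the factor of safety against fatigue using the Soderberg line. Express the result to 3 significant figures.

0.293

C = D/d = 38.0/3.5 = 10.8571; K_W = (4C−1)/(4C−4)+0.615/C = 1.1327; K_s = 1+0.5/C = 1.0461
F_a = (F_max−F_min)/2 = 274.5 N; F_m = (F_max+F_min)/2 = 694.5 N
τ_a = K_W·8F_aD/(πd³) = 1.1327 × 619.53 = 701.76 MPa
τ_m = K_s·8F_mD/(πd³) = 1.0461 × 1567.4 = 1639.6 MPa
Soderberg: 1/n_f = τ_a/S_se + τ_m/S_sy = 701.76/487 + 1639.6/830 = 1.44099 + 1.97546 = 3.4164
n_f = 1/3.4164 = 0.2927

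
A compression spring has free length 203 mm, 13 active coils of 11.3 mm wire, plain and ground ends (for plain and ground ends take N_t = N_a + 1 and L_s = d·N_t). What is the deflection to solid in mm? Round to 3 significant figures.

N_t = 14; L_s = 11.3·14 = 158.2 mm
δ_solid = L₀ − L_s = 203 − 158.2 = 44.8 mm

44.8 mm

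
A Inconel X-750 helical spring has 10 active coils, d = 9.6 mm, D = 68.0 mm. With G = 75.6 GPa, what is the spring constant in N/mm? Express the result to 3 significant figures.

25.5 N/mm

k = Gd⁴/(8D³N_a) = (75.6×10³ × 9.6⁴) / (8 × 68.0³ × 10)
  = 6.42106e+08 / 2.51546e+07 = 25.526 N/mm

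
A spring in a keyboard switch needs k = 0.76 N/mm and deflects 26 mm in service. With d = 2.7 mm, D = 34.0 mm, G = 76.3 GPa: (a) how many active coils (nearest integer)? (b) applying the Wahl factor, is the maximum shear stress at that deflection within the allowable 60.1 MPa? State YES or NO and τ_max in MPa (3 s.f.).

(a) 17 coils; (b) NO, τ_max = 96.6 MPa

N_a = Gd⁴/(8D³k) = (76.3×10³)(2.7⁴)/(8·34.0³·0.76) = 16.97 → N_a = 17
Actual rate k = Gd⁴/(8D³·17) = 0.75858 N/mm
Working load F = kδ = 0.75858·26 = 19.723 N
C = 34.0/2.7 = 12.5926; K_W = (4C−1)/(4C−4)+0.615/C = 1.1135
τ_max = K_W·8FD/(πd³) = 1.1135·86.757 = 96.607 MPa
τ_max > 60.1 MPa → exceeds allowable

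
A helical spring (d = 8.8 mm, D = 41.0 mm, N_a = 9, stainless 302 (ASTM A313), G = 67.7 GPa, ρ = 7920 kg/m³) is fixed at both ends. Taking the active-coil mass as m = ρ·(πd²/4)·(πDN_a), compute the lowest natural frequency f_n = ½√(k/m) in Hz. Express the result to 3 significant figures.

191 Hz

k = Gd⁴/(8D³N_a) = (67.7×10³)(8.8⁴)/(8·41.0³·9) = 81.815 N/mm = 81815 N/m
Wire length L = πDN_a = π·41.0·9 = 1159.2 mm
m = ρ·(πd²/4)·L = 7920 × 60.821×10⁻⁶ m² × 1.1592 m = 0.55841 kg
f_n = ½√(k/m) = 0.5·√(81815/0.55841) = 0.5·√(1.4651e+05) = 191.39 Hz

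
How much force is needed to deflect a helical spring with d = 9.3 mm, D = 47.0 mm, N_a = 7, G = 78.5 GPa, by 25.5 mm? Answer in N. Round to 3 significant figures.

k = Gd⁴/(8D³N_a) = (78.5×10³)(9.3⁴)/(8·47.0³·7) = 101 N/mm
F = k·δ = 101 × 25.5 = 2575.5 N

2580 N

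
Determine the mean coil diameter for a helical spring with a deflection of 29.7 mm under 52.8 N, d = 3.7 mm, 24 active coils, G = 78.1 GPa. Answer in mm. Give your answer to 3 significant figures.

Required rate k = F/δ = 52.8/29.7 = 1.7778 N/mm
D = (Gd⁴/(8N_a·k))^(1/3) = (78.1×10³·3.7⁴/(8·24·1.7778))^(1/3)
  = (42882.4)^(1/3) = 35.0020 mm

35.0 mm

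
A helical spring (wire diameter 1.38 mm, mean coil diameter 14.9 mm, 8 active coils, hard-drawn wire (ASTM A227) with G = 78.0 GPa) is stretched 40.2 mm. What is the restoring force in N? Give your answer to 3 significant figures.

k = Gd⁴/(8D³N_a) = (78.0×10³)(1.38⁴)/(8·14.9³·8) = 1.3362 N/mm
F = k·δ = 1.3362 × 40.2 = 53.715 N

53.7 N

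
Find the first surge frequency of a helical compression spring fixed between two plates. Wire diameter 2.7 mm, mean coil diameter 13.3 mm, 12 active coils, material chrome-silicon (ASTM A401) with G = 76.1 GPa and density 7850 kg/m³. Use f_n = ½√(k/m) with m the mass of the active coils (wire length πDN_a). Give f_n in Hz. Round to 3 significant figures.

k = Gd⁴/(8D³N_a) = (76.1×10³)(2.7⁴)/(8·13.3³·12) = 17.907 N/mm = 17907 N/m
Wire length L = πDN_a = π·13.3·12 = 501.4 mm
m = ρ·(πd²/4)·L = 7850 × 5.7256×10⁻⁶ m² × 0.5014 m = 0.022536 kg
f_n = ½√(k/m) = 0.5·√(17907/0.022536) = 0.5·√(7.9459e+05) = 445.7 Hz

446 Hz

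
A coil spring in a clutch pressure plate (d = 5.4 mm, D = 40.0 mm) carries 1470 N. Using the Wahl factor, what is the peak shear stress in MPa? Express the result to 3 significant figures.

1140 MPa

Spring index C = D/d = 40.0/5.4 = 7.4074
K_W = (4C−1)/(4C−4) + 0.615/C = 28.630/25.630 + 0.0830 = 1.2001
τ₀ = 8FD/(πd³) = 8·1470·40.0/(π·5.4³) = 470400/494.69 = 950.9 MPa
τ_max = K·τ₀ = 1.2001 × 950.9 = 1141.2 MPa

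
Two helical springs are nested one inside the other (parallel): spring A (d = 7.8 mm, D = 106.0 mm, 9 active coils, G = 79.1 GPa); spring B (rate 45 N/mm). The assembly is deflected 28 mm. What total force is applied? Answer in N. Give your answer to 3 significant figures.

1360 N

k_A = Gd⁴/(8D³N_a) = (79.1×10³)(7.8⁴)/(8·106.0³·9) = 3.4143 N/mm
Parallel: k_eq = 3.4143 + 45 = 48.414 N/mm
F = k_eq·δ = 48.414·28 = 1355.6 N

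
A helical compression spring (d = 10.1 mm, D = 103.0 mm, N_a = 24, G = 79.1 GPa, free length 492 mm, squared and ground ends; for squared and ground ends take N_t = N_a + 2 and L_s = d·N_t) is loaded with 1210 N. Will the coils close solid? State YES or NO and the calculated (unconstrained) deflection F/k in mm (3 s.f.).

YES, δ = 308 mm

k = Gd⁴/(8D³N_a) = (79.1×10³)(10.1⁴)/(8·103.0³·24) = 3.9233 N/mm
N_t = 26; L_s = 10.1·26 = 262.6 mm; δ_solid = L₀ − L_s = 492 − 262.6 = 229.4 mm
δ = F/k = 1210/3.9233 = 308.42 mm
δ ≥ δ_solid → spring goes solid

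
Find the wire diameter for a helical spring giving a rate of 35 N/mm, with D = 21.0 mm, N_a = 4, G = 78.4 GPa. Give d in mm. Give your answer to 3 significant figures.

3.39 mm

d = (8D³N_a·k / G)^(1/4) = (8·21.0³·4·35 / (78.4×10³))^0.25
  = (132.3)^0.25 = 3.3915 mm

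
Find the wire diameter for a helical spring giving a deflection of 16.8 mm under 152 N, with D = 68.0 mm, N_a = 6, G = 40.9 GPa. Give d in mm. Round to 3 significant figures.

7.60 mm

Required rate k = F/δ = 152/16.8 = 9.0476 N/mm
d = (8D³N_a·k / G)^(1/4) = (8·68.0³·6·9.0476 / (40.9×10³))^0.25
  = (3338.7)^0.25 = 7.6014 mm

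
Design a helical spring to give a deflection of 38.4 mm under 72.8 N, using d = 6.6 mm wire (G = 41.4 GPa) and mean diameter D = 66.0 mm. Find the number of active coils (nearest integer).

18

Required rate k = F/δ = 72.8/38.4 = 1.8958 N/mm
N_a = Gd⁴/(8D³k) = (41.4×10³ × 6.6⁴)/(8 × 66.0³ × 1.8958)
    = 7.85554e+07 / 4.36036e+06 = 18.02 → 18 coils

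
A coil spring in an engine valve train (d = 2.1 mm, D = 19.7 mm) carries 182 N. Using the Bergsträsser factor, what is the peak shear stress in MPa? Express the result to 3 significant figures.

Spring index C = D/d = 19.7/2.1 = 9.3810
K_B = (4C+2)/(4C−3) = 39.524/34.524 = 1.1448
τ₀ = 8FD/(πd³) = 8·182·19.7/(π·2.1³) = 28683.2/29.094 = 985.87 MPa
τ_max = K·τ₀ = 1.1448 × 985.87 = 1128.7 MPa

1130 MPa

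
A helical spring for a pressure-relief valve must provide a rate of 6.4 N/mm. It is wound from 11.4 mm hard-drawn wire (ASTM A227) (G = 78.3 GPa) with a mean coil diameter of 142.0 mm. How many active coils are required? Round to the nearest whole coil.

N_a = Gd⁴/(8D³k) = (78.3×10³ × 11.4⁴)/(8 × 142.0³ × 6.4)
    = 1.32246e+09 / 1.466e+08 = 9.021 → 9 coils

9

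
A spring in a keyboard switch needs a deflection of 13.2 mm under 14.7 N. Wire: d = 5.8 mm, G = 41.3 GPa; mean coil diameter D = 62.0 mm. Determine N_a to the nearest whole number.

Required rate k = F/δ = 14.7/13.2 = 1.1136 N/mm
N_a = Gd⁴/(8D³k) = (41.3×10³ × 5.8⁴)/(8 × 62.0³ × 1.1136)
    = 4.67371e+07 / 2.12329e+06 = 22.01 → 22 coils

22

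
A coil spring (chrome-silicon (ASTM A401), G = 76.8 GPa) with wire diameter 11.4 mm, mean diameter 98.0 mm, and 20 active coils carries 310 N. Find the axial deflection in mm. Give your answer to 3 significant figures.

36.0 mm

k = Gd⁴/(8D³N_a) = (76.8×10³)(11.4⁴)/(8·98.0³·20) = 8.6136 N/mm
δ = F/k = 310 / 8.6136 = 35.99 mm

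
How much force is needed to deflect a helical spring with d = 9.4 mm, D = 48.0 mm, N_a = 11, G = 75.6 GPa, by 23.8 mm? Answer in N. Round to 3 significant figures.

k = Gd⁴/(8D³N_a) = (75.6×10³)(9.4⁴)/(8·48.0³·11) = 60.649 N/mm
F = k·δ = 60.649 × 23.8 = 1443.5 N

1440 N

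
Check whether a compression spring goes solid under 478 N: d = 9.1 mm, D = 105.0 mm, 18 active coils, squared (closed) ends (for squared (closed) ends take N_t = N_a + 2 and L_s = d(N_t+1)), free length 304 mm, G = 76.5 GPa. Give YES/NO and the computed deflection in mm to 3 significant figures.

k = Gd⁴/(8D³N_a) = (76.5×10³)(9.1⁴)/(8·105.0³·18) = 3.147 N/mm
N_t = 20; L_s = 9.1·21 = 191.1 mm; δ_solid = L₀ − L_s = 304 − 191.1 = 112.9 mm
δ = F/k = 478/3.147 = 151.89 mm
δ ≥ δ_solid → spring goes solid

YES, δ = 152 mm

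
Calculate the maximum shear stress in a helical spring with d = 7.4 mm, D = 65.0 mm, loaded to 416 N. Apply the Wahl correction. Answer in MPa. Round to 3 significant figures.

Spring index C = D/d = 65.0/7.4 = 8.7838
K_W = (4C−1)/(4C−4) + 0.615/C = 34.135/31.135 + 0.0700 = 1.1664
τ₀ = 8FD/(πd³) = 8·416·65.0/(π·7.4³) = 216320/1273 = 169.92 MPa
τ_max = K·τ₀ = 1.1664 × 169.92 = 198.19 MPa

198 MPa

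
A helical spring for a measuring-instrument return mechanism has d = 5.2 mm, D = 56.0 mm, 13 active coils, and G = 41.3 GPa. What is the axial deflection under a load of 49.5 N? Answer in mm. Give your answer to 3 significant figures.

k = Gd⁴/(8D³N_a) = (41.3×10³)(5.2⁴)/(8·56.0³·13) = 1.6534 N/mm
δ = F/k = 49.5 / 1.6534 = 29.939 mm

29.9 mm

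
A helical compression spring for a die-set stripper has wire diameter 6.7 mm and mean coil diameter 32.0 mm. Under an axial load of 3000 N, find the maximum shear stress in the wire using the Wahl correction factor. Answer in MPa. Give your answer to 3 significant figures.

1080 MPa

Spring index C = D/d = 32.0/6.7 = 4.7761
K_W = (4C−1)/(4C−4) + 0.615/C = 18.104/15.104 + 0.1288 = 1.3274
τ₀ = 8FD/(πd³) = 8·3000·32.0/(π·6.7³) = 768000/944.87 = 812.81 MPa
τ_max = K·τ₀ = 1.3274 × 812.81 = 1078.9 MPa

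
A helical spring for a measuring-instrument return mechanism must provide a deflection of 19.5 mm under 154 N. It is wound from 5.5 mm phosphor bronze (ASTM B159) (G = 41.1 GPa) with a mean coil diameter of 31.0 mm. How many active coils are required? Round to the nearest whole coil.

20

Required rate k = F/δ = 154/19.5 = 7.8974 N/mm
N_a = Gd⁴/(8D³k) = (41.1×10³ × 5.5⁴)/(8 × 31.0³ × 7.8974)
    = 3.76091e+07 / 1.88218e+06 = 19.98 → 20 coils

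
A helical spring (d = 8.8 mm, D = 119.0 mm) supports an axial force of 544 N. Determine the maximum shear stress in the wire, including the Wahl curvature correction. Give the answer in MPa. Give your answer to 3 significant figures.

267 MPa

Spring index C = D/d = 119.0/8.8 = 13.5227
K_W = (4C−1)/(4C−4) + 0.615/C = 53.091/50.091 + 0.0455 = 1.1054
τ₀ = 8FD/(πd³) = 8·544·119.0/(π·8.8³) = 517888/2140.9 = 241.9 MPa
τ_max = K·τ₀ = 1.1054 × 241.9 = 267.39 MPa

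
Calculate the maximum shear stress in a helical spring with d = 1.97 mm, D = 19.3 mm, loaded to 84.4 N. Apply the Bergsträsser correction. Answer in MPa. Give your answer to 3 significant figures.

Spring index C = D/d = 19.3/1.97 = 9.7970
K_B = (4C+2)/(4C−3) = 41.188/36.188 = 1.1382
τ₀ = 8FD/(πd³) = 8·84.4·19.3/(π·1.97³) = 13031.4/24.019 = 542.55 MPa
τ_max = K·τ₀ = 1.1382 × 542.55 = 617.52 MPa

618 MPa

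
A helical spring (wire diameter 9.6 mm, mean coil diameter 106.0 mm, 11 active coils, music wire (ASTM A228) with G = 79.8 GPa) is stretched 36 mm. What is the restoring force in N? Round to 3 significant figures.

233 N

k = Gd⁴/(8D³N_a) = (79.8×10³)(9.6⁴)/(8·106.0³·11) = 6.4668 N/mm
F = k·δ = 6.4668 × 36 = 232.8 N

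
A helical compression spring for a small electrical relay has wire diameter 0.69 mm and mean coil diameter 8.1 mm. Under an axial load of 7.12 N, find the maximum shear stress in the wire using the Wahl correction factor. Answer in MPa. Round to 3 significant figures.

502 MPa

Spring index C = D/d = 8.1/0.69 = 11.7391
K_W = (4C−1)/(4C−4) + 0.615/C = 45.957/42.957 + 0.0524 = 1.1222
τ₀ = 8FD/(πd³) = 8·7.12·8.1/(π·0.69³) = 461.376/1.032 = 447.05 MPa
τ_max = K·τ₀ = 1.1222 × 447.05 = 501.69 MPa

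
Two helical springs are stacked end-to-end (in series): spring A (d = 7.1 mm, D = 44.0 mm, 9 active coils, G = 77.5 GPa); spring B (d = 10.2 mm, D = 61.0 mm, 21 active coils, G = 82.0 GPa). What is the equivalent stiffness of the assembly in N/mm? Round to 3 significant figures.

k_A = Gd⁴/(8D³N_a) = (77.5×10³)(7.1⁴)/(8·44.0³·9) = 32.11 N/mm
k_B = Gd⁴/(8D³N_a) = (82.0×10³)(10.2⁴)/(8·61.0³·21) = 23.276 N/mm
Series: 1/k_eq = 1/32.11 + 1/23.276 = 0.074105; k_eq = 13.494 N/mm

13.5 N/mm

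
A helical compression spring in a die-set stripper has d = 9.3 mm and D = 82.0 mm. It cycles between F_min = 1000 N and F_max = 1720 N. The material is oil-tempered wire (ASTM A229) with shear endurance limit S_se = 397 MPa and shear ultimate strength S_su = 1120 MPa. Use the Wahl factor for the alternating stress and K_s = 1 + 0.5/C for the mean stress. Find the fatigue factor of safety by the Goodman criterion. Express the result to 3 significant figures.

1.65

C = D/d = 82.0/9.3 = 8.8172; K_W = (4C−1)/(4C−4)+0.615/C = 1.1657; K_s = 1+0.5/C = 1.0567
F_a = (F_max−F_min)/2 = 360 N; F_m = (F_max+F_min)/2 = 1360 N
τ_a = K_W·8F_aD/(πd³) = 1.1657 × 93.456 = 108.94 MPa
τ_m = K_s·8F_mD/(πd³) = 1.0567 × 353.06 = 373.08 MPa
Goodman: 1/n_f = τ_a/S_se + τ_m/S_su = 108.94/397 + 373.08/1120 = 0.27441 + 0.33310 = 0.60752
n_f = 1/0.60752 = 1.646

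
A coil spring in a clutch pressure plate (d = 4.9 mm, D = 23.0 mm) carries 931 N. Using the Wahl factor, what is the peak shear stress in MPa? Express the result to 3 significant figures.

Spring index C = D/d = 23.0/4.9 = 4.6939
K_W = (4C−1)/(4C−4) + 0.615/C = 17.776/14.776 + 0.1310 = 1.3341
τ₀ = 8FD/(πd³) = 8·931·23.0/(π·4.9³) = 171304/369.61 = 463.48 MPa
τ_max = K·τ₀ = 1.3341 × 463.48 = 618.31 MPa

618 MPa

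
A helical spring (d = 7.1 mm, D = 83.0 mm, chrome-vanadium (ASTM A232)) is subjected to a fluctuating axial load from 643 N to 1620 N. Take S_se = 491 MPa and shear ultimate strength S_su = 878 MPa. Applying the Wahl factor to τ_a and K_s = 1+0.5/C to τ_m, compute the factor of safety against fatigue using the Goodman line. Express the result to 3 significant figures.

0.688

C = D/d = 83.0/7.1 = 11.6901; K_W = (4C−1)/(4C−4)+0.615/C = 1.1228; K_s = 1+0.5/C = 1.0428
F_a = (F_max−F_min)/2 = 488.5 N; F_m = (F_max+F_min)/2 = 1131.5 N
τ_a = K_W·8F_aD/(πd³) = 1.1228 × 288.47 = 323.89 MPa
τ_m = K_s·8F_mD/(πd³) = 1.0428 × 668.19 = 696.77 MPa
Goodman: 1/n_f = τ_a/S_se + τ_m/S_su = 323.89/491 + 696.77/878 = 0.65965 + 0.79358 = 1.4532
n_f = 1/1.4532 = 0.6881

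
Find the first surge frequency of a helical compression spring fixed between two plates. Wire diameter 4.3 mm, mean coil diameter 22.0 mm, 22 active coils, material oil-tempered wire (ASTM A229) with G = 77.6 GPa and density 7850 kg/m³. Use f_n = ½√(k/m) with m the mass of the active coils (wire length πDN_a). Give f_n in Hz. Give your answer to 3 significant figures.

143 Hz

k = Gd⁴/(8D³N_a) = (77.6×10³)(4.3⁴)/(8·22.0³·22) = 14.156 N/mm = 14156 N/m
Wire length L = πDN_a = π·22.0·22 = 1520.5 mm
m = ρ·(πd²/4)·L = 7850 × 14.522×10⁻⁶ m² × 1.5205 m = 0.17334 kg
f_n = ½√(k/m) = 0.5·√(14156/0.17334) = 0.5·√(81670) = 142.89 Hz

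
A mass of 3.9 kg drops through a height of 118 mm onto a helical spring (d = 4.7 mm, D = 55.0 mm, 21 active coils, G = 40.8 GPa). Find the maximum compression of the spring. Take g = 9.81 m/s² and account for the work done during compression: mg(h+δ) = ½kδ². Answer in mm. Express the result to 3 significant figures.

k = Gd⁴/(8D³N_a) = (40.8×10³)(4.7⁴)/(8·55.0³·21) = 0.71229 N/mm
W = mg = 3.9 × 9.81 = 38.259 N
½kδ² − Wδ − Wh = 0 → δ = (W + √(W² + 2kWh))/k
δ = (38.259 + √(1463.8 + 6431.32))/0.71229 = (38.259 + 88.854)/0.71229 = 178.46 mm

178 mm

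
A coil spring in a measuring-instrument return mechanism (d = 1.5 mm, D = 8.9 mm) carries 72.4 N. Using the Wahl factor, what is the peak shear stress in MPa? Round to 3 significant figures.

Spring index C = D/d = 8.9/1.5 = 5.9333
K_W = (4C−1)/(4C−4) + 0.615/C = 22.733/19.733 + 0.1037 = 1.2557
τ₀ = 8FD/(πd³) = 8·72.4·8.9/(π·1.5³) = 5154.88/10.603 = 486.18 MPa
τ_max = K·τ₀ = 1.2557 × 486.18 = 610.48 MPa

610 MPa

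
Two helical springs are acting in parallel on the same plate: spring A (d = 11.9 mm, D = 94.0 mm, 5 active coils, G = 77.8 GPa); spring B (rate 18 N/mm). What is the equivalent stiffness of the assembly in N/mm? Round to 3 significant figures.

k_A = Gd⁴/(8D³N_a) = (77.8×10³)(11.9⁴)/(8·94.0³·5) = 46.96 N/mm
Parallel: k_eq = 46.96 + 18 = 64.96 N/mm

65.0 N/mm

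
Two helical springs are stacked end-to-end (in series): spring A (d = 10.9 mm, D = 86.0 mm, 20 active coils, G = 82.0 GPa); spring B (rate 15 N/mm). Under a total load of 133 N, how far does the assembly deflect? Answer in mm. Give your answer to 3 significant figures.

k_A = Gd⁴/(8D³N_a) = (82.0×10³)(10.9⁴)/(8·86.0³·20) = 11.374 N/mm
Series: 1/k_eq = 1/11.374 + 1/15 = 0.15459; k_eq = 6.4688 N/mm
δ = F/k_eq = 133/6.4688 = 20.56 mm

20.6 mm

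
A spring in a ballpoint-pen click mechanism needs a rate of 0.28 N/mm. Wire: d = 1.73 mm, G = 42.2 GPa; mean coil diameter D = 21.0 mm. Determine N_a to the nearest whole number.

18

N_a = Gd⁴/(8D³k) = (42.2×10³ × 1.73⁴)/(8 × 21.0³ × 0.28)
    = 378004 / 20744.6 = 18.22 → 18 coils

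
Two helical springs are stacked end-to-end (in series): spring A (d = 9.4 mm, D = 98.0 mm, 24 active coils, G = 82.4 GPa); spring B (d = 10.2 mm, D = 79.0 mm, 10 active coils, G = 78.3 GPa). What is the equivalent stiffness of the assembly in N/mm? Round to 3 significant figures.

3.05 N/mm

k_A = Gd⁴/(8D³N_a) = (82.4×10³)(9.4⁴)/(8·98.0³·24) = 3.5601 N/mm
k_B = Gd⁴/(8D³N_a) = (78.3×10³)(10.2⁴)/(8·79.0³·10) = 21.488 N/mm
Series: 1/k_eq = 1/3.5601 + 1/21.488 = 0.32743; k_eq = 3.0541 N/mm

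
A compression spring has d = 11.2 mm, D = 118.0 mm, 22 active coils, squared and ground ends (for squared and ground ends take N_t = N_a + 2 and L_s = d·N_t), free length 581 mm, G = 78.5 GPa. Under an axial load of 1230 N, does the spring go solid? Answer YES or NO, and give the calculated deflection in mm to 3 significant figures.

k = Gd⁴/(8D³N_a) = (78.5×10³)(11.2⁴)/(8·118.0³·22) = 4.2715 N/mm
N_t = 24; L_s = 11.2·24 = 268.8 mm; δ_solid = L₀ − L_s = 581 − 268.8 = 312.2 mm
δ = F/k = 1230/4.2715 = 287.95 mm
δ < δ_solid → spring does not go solid

NO, δ = 288 mm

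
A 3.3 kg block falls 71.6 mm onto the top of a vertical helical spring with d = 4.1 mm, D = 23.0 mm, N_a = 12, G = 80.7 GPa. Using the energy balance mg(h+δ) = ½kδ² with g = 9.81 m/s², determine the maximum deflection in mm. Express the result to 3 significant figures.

k = Gd⁴/(8D³N_a) = (80.7×10³)(4.1⁴)/(8·23.0³·12) = 19.523 N/mm
W = mg = 3.3 × 9.81 = 32.373 N
½kδ² − Wδ − Wh = 0 → δ = (W + √(W² + 2kWh))/k
δ = (32.373 + √(1048 + 90506.6))/19.523 = (32.373 + 302.58)/19.523 = 17.157 mm

17.2 mm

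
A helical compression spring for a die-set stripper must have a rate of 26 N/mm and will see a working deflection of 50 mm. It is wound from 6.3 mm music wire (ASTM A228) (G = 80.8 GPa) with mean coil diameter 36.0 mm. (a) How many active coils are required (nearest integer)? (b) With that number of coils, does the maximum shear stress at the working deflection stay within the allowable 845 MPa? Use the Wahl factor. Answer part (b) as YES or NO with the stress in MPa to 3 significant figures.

(a) 13 coils; (b) YES, τ_max = 609 MPa

N_a = Gd⁴/(8D³k) = (80.8×10³)(6.3⁴)/(8·36.0³·26) = 13.12 → N_a = 13
Actual rate k = Gd⁴/(8D³·13) = 26.232 N/mm
Working load F = kδ = 26.232·50 = 1311.6 N
C = 36.0/6.3 = 5.7143; K_W = (4C−1)/(4C−4)+0.615/C = 1.2667
τ_max = K_W·8FD/(πd³) = 1.2667·480.87 = 609.12 MPa
τ_max ≤ 845 MPa → acceptable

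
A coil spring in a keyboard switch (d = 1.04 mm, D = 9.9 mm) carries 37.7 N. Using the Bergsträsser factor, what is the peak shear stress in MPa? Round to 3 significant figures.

Spring index C = D/d = 9.9/1.04 = 9.5192
K_B = (4C+2)/(4C−3) = 40.077/35.077 = 1.1425
τ₀ = 8FD/(πd³) = 8·37.7·9.9/(π·1.04³) = 2985.84/3.5339 = 844.92 MPa
τ_max = K·τ₀ = 1.1425 × 844.92 = 965.36 MPa

965 MPa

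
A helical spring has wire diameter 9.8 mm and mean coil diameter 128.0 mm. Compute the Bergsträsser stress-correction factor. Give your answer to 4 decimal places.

1.1015

C = D/d = 128.0/9.8 = 13.0612
K_B = (4C+2)/(4C−3) = 54.245/49.245 = 1.1015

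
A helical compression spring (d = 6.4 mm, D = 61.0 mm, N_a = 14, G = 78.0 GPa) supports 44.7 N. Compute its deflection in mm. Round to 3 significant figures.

8.68 mm

k = Gd⁴/(8D³N_a) = (78.0×10³)(6.4⁴)/(8·61.0³·14) = 5.1476 N/mm
δ = F/k = 44.7 / 5.1476 = 8.6836 mm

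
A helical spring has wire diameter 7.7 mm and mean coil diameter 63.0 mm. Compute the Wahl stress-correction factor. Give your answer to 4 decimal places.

C = D/d = 63.0/7.7 = 8.1818
K_W = (4C−1)/(4C−4) + 0.615/C = 31.727/28.727 + 0.0752 = 1.1796

1.1796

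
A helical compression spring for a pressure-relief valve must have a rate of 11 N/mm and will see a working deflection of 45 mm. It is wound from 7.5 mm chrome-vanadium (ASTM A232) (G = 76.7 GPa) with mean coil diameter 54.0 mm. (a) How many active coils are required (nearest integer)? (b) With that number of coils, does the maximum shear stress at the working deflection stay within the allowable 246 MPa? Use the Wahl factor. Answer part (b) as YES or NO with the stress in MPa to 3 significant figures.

(a) 18 coils; (b) YES, τ_max = 189 MPa

N_a = Gd⁴/(8D³k) = (76.7×10³)(7.5⁴)/(8·54.0³·11) = 17.51 → N_a = 18
Actual rate k = Gd⁴/(8D³·18) = 10.703 N/mm
Working load F = kδ = 10.703·45 = 481.63 N
C = 54.0/7.5 = 7.2000; K_W = (4C−1)/(4C−4)+0.615/C = 1.2064
τ_max = K_W·8FD/(πd³) = 1.2064·156.99 = 189.38 MPa
τ_max ≤ 246 MPa → acceptable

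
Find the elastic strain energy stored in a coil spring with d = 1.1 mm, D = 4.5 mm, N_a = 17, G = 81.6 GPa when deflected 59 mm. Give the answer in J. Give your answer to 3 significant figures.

k = Gd⁴/(8D³N_a) = (81.6×10³)(1.1⁴)/(8·4.5³·17) = 9.6402 N/mm
U = ½kδ² = 0.5 × 9.6402 × 59² = 16779 N·mm = 16.779 J

16.8 J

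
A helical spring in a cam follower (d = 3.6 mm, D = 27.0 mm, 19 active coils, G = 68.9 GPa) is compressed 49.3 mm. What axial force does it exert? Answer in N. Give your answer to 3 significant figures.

k = Gd⁴/(8D³N_a) = (68.9×10³)(3.6⁴)/(8·27.0³·19) = 3.8681 N/mm
F = k·δ = 3.8681 × 49.3 = 190.7 N

191 N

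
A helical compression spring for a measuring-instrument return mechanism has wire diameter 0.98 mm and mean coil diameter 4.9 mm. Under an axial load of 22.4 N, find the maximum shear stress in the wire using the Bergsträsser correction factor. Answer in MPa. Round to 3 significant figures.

Spring index C = D/d = 4.9/0.98 = 5.0000
K_B = (4C+2)/(4C−3) = 22.000/17.000 = 1.2941
τ₀ = 8FD/(πd³) = 8·22.4·4.9/(π·0.98³) = 878.08/2.9568 = 296.97 MPa
τ_max = K·τ₀ = 1.2941 × 296.97 = 384.31 MPa

384 MPa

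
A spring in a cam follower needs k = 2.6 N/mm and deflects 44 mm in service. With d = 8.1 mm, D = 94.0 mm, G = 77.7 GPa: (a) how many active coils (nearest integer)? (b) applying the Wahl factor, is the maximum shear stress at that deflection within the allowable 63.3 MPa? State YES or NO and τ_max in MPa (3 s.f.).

N_a = Gd⁴/(8D³k) = (77.7×10³)(8.1⁴)/(8·94.0³·2.6) = 19.36 → N_a = 19
Actual rate k = Gd⁴/(8D³·19) = 2.6493 N/mm
Working load F = kδ = 2.6493·44 = 116.57 N
C = 94.0/8.1 = 11.6049; K_W = (4C−1)/(4C−4)+0.615/C = 1.1237
τ_max = K_W·8FD/(πd³) = 1.1237·52.505 = 59.001 MPa
τ_max ≤ 63.3 MPa → acceptable

(a) 19 coils; (b) YES, τ_max = 59.0 MPa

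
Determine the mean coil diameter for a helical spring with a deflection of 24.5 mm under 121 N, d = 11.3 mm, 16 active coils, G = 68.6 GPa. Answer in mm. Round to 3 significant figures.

121 mm

Required rate k = F/δ = 121/24.5 = 4.9388 N/mm
D = (Gd⁴/(8N_a·k))^(1/3) = (68.6×10³·11.3⁴/(8·16·4.9388))^(1/3)
  = (1.76933e+06)^(1/3) = 120.9492 mm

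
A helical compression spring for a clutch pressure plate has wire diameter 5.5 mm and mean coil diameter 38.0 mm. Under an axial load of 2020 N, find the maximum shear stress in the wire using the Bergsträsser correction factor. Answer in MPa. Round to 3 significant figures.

Spring index C = D/d = 38.0/5.5 = 6.9091
K_B = (4C+2)/(4C−3) = 29.636/24.636 = 1.2030
τ₀ = 8FD/(πd³) = 8·2020·38.0/(π·5.5³) = 614080/522.68 = 1174.9 MPa
τ_max = K·τ₀ = 1.2030 × 1174.9 = 1413.3 MPa

1410 MPa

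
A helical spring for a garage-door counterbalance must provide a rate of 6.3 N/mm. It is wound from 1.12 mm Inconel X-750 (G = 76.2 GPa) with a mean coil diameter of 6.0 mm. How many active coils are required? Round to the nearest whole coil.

11

N_a = Gd⁴/(8D³k) = (76.2×10³ × 1.12⁴)/(8 × 6.0³ × 6.3)
    = 119902 / 10886.4 = 11.01 → 11 coils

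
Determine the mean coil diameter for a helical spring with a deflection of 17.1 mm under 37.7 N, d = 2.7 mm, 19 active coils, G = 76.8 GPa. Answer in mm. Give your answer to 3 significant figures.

23.0 mm

Required rate k = F/δ = 37.7/17.1 = 2.2047 N/mm
D = (Gd⁴/(8N_a·k))^(1/3) = (76.8×10³·2.7⁴/(8·19·2.2047))^(1/3)
  = (12179.4)^(1/3) = 23.0078 mm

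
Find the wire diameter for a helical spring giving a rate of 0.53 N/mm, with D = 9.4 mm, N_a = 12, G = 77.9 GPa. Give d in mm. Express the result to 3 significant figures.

0.858 mm

d = (8D³N_a·k / G)^(1/4) = (8·9.4³·12·0.53 / (77.9×10³))^0.25
  = (0.54249)^0.25 = 0.8582 mm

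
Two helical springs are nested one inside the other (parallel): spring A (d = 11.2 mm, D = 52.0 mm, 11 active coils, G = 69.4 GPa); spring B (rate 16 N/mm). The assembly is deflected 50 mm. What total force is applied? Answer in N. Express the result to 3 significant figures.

k_A = Gd⁴/(8D³N_a) = (69.4×10³)(11.2⁴)/(8·52.0³·11) = 88.255 N/mm
Parallel: k_eq = 88.255 + 16 = 104.25 N/mm
F = k_eq·δ = 104.25·50 = 5212.7 N

5210 N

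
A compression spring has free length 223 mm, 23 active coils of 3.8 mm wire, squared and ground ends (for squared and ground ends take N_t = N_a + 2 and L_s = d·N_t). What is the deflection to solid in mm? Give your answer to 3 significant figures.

128 mm

N_t = 25; L_s = 3.8·25 = 95 mm
δ_solid = L₀ − L_s = 223 − 95 = 128 mm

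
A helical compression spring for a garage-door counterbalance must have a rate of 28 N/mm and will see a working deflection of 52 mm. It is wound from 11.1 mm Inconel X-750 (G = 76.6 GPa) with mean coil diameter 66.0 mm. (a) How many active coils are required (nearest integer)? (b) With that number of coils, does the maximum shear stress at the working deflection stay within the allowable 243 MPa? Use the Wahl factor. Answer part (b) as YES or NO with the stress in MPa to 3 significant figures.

N_a = Gd⁴/(8D³k) = (76.6×10³)(11.1⁴)/(8·66.0³·28) = 18.06 → N_a = 18
Actual rate k = Gd⁴/(8D³·18) = 28.088 N/mm
Working load F = kδ = 28.088·52 = 1460.6 N
C = 66.0/11.1 = 5.9459; K_W = (4C−1)/(4C−4)+0.615/C = 1.2551
τ_max = K_W·8FD/(πd³) = 1.2551·179.49 = 225.28 MPa
τ_max ≤ 243 MPa → acceptable

(a) 18 coils; (b) YES, τ_max = 225 MPa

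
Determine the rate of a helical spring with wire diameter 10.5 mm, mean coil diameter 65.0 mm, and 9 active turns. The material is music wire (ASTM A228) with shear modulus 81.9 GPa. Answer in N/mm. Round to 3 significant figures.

50.3 N/mm

k = Gd⁴/(8D³N_a) = (81.9×10³ × 10.5⁴) / (8 × 65.0³ × 9)
  = 9.955e+08 / 1.9773e+07 = 50.346 N/mm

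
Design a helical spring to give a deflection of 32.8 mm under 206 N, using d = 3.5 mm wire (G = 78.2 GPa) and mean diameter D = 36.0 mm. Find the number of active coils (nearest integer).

Required rate k = F/δ = 206/32.8 = 6.2805 N/mm
N_a = Gd⁴/(8D³k) = (78.2×10³ × 3.5⁴)/(8 × 36.0³ × 6.2805)
    = 1.17349e+07 / 2.34418e+06 = 5.006 → 5 coils

5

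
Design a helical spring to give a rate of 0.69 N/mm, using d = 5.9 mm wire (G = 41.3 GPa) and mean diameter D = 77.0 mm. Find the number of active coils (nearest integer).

N_a = Gd⁴/(8D³k) = (41.3×10³ × 5.9⁴)/(8 × 77.0³ × 0.69)
    = 5.00447e+07 / 2.52006e+06 = 19.86 → 20 coils

20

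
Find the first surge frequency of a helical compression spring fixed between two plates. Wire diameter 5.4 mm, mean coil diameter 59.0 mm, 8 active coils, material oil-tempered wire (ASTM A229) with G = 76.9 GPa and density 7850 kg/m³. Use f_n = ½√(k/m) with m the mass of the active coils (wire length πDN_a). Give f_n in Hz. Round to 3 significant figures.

k = Gd⁴/(8D³N_a) = (76.9×10³)(5.4⁴)/(8·59.0³·8) = 4.9747 N/mm = 4974.7 N/m
Wire length L = πDN_a = π·59.0·8 = 1482.8 mm
m = ρ·(πd²/4)·L = 7850 × 22.902×10⁻⁶ m² × 1.4828 m = 0.26659 kg
f_n = ½√(k/m) = 0.5·√(4974.7/0.26659) = 0.5·√(18661) = 68.302 Hz

68.3 Hz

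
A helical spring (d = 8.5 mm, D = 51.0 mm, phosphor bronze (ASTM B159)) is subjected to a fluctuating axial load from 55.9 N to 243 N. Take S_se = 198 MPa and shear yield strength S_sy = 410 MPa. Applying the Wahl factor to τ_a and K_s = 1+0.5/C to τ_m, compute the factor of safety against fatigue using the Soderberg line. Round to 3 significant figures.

4.79

C = D/d = 51.0/8.5 = 6.0000; K_W = (4C−1)/(4C−4)+0.615/C = 1.2525; K_s = 1+0.5/C = 1.0833
F_a = (F_max−F_min)/2 = 93.55 N; F_m = (F_max+F_min)/2 = 149.45 N
τ_a = K_W·8F_aD/(πd³) = 1.2525 × 19.783 = 24.779 MPa
τ_m = K_s·8F_mD/(πd³) = 1.0833 × 31.605 = 34.238 MPa
Soderberg: 1/n_f = τ_a/S_se + τ_m/S_sy = 24.779/198 + 34.238/410 = 0.12514 + 0.08351 = 0.20865
n_f = 1/0.20865 = 4.793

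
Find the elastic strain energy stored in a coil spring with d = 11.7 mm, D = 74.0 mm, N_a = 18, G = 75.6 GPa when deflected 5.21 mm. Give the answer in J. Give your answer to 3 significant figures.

k = Gd⁴/(8D³N_a) = (75.6×10³)(11.7⁴)/(8·74.0³·18) = 24.278 N/mm
U = ½kδ² = 0.5 × 24.278 × 5.21² = 329.5 N·mm = 0.3295 J

0.329 J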